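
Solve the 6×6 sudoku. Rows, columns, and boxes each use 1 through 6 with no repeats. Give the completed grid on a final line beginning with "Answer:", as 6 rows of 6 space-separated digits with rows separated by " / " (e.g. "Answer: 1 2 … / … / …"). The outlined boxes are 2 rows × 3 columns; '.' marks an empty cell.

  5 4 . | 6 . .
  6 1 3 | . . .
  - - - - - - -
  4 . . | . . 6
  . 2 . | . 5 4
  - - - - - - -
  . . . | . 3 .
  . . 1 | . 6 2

Step 1. [r5c3∈{2,4,5,6}] 4 has one home in col 3: r5c3, so r5c3=4.
Step 2. [r2c5∈{2,4}] r2c5 is the only open cell in col 5 admitting 4, so r2c5=4.
Step 3. [r2c4∈{2,5}] 2 has one home in row 2: r2c4. So r2c4=2.
Step 4. [r1c5∈{1}] r1c5's peers cover all but 1, so r1c5=1.
Step 5. [r3c4∈{1,3}] across row 3, 1 lands solely at r3c4 ⇒ r3c4=1.
Step 6. [r5c4∈{5}] r5c4 is down to just 5, so r5c4=5.
Step 7. [r3c2∈{3,5}] in row 3, 3 fits only at r3c2. So r3c2=3.
Step 8. [r3c3∈{5}] r3c3 is down to just 5, so r3c3=5.
Step 9. [r5c1∈{2}] r5c1 is down to just 2. So r5c1=2.
Step 10. [r4c1∈{1}] nothing but 1 survives at r4c1, so r4c1=1.
Step 11. [r4c4∈{3}] r4c4 is down to just 3. So r4c4=3.
Step 12. [r1c3∈{2}] r1c3 is down to just 2, so r1c3=2.
Step 13. [r5c2∈{6}] r5c2 has the single candidate 6, so r5c2=6.
Step 14. [r6c1∈{3}] r6c1's peers cover all but 3, so r6c1=3.
Step 15. [r3c5∈{2}] r3c5 is down to just 2. So r3c5=2.
Step 16. [r6c2∈{5}] nothing but 5 survives at r6c2, so r6c2=5.
Step 17. [r6c4∈{4}] r6c4's peers cover all but 4, so r6c4=4.
Step 18. [r5c6∈{1}] r5c6 has the single candidate 1, so r5c6=1.
Step 19. [r4c3∈{6}] r4c3 has the single candidate 6. So r4c3=6.
Step 20. [r2c6∈{5}] r2c6's peers cover all but 5 ⇒ r2c6=5.
Step 21. [r1c6∈{3}] only 3 remains possible at r1c6. So r1c6=3.

Answer: 5 4 2 6 1 3 / 6 1 3 2 4 5 / 4 3 5 1 2 6 / 1 2 6 3 5 4 / 2 6 4 5 3 1 / 3 5 1 4 6 2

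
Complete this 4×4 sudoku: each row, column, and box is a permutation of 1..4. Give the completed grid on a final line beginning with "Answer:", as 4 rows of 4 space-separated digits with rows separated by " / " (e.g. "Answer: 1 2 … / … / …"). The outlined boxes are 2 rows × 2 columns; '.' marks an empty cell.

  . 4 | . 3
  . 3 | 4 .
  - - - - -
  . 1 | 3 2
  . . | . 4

Step 1. [r2c1∈{1,2}] r2c1 is the only open cell in row 2 admitting 2 ⇒ r2c1=2.
Step 2. [r4c3∈{1}] r4c3 is down to just 1 ⇒ r4c3=1.
Step 3. [r1c1∈{1}] only 1 remains possible at r1c1, so r1c1=1.
Step 4. [r4c1∈{3}] r4c1 has the single candidate 3 ⇒ r4c1=3.
Step 5. [r4c2∈{2}] r4c2's peers cover all but 2. So r4c2=2.
Step 6. [r1c3∈{2}] only 2 remains possible at r1c3. So r1c3=2.
Step 7. [r3c1∈{4}] only 4 remains possible at r3c1, so r3c1=4.
Step 8. [r2c4∈{1}] only 1 remains possible at r2c4 ⇒ r2c4=1.

Answer: 1 4 2 3 / 2 3 4 1 / 4 1 3 2 / 3 2 1 4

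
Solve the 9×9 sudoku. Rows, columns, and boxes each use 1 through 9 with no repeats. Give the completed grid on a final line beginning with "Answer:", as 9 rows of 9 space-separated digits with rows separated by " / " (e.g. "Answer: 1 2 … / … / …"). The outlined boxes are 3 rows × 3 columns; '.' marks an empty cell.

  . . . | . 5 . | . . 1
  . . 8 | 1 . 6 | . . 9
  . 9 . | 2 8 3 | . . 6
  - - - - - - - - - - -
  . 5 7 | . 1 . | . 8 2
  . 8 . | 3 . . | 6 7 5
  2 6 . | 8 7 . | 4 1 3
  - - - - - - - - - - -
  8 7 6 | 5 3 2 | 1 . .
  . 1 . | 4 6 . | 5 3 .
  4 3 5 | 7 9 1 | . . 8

Step 1. [r5c3∈{1,4,9}] 4 has one home in box 4: r5c3, so r5c3=4.
Step 2. [r5c6∈{9}] nothing but 9 survives at r5c6 ⇒ r5c6=9.
Step 3. [r3c8∈{4,5}] in row 3, 4 fits only at r3c8. So r3c8=4.
Step 4. [r1c8∈{2}] nothing but 2 survives at r1c8, so r1c8=2.
Step 5. [r1c3∈{3}] r1c3 has the single candidate 3 ⇒ r1c3=3.
Step 6. [r3c7∈{7}] only 7 remains possible at r3c7. So r3c7=7.
Step 7. [r2c1∈{5,7}] across row 2, 7 lands solely at r2c1, so r2c1=7.
Step 8. [r1c2∈{4}] r1c2 is down to just 4. So r1c2=4.
Step 9. [r6c3∈{9}] only 9 remains possible at r6c3. So r6c3=9.
Step 10. [r3c3∈{1}] r3c3 has the single candidate 1. So r3c3=1.
Step 11. [r8c3∈{2}] r8c3 has the single candidate 2, so r8c3=2.
Step 12. [r8c1∈{9}] r8c1's peers cover all but 9, so r8c1=9.
Step 13. [r3c1∈{5}] r3c1 is down to just 5. So r3c1=5.
Step 14. [r2c2∈{2}] only 2 remains possible at r2c2. So r2c2=2.
Step 15. [r2c7∈{3}] only 3 remains possible at r2c7. So r2c7=3.
Step 16. [r4c4∈{6}] only 6 remains possible at r4c4. So r4c4=6.
Step 17. [r4c7∈{9}] only 9 remains possible at r4c7. So r4c7=9.
Step 18. [r5c1∈{1}] r5c1 has the single candidate 1 ⇒ r5c1=1.
Step 19. [r8c6∈{8}] r8c6's peers cover all but 8. So r8c6=8.
Step 20. [r7c8∈{9}] only 9 remains possible at r7c8, so r7c8=9.
Step 21. [r6c6∈{5}] r6c6's peers cover all but 5. So r6c6=5.
Step 22. [r1c7∈{8}] r1c7 is down to just 8 ⇒ r1c7=8.
Step 23. [r9c8∈{6}] only 6 remains possible at r9c8. So r9c8=6.
Step 24. [r9c7∈{2}] nothing but 2 survives at r9c7, so r9c7=2.
Step 25. [r2c8∈{5}] nothing but 5 survives at r2c8, so r2c8=5.
Step 26. [r1c4∈{9}] only 9 remains possible at r1c4, so r1c4=9.
Step 27. [r5c5∈{2}] r5c5 is down to just 2. So r5c5=2.
Step 28. [r8c9∈{7}] r8c9 has the single candidate 7, so r8c9=7.
Step 29. [r4c1∈{3}] nothing but 3 survives at r4c1. So r4c1=3.
Step 30. [r2c5∈{4}] nothing but 4 survives at r2c5, so r2c5=4.
Step 31. [r1c6∈{7}] r1c6 has the single candidate 7, so r1c6=7.
Step 32. [r4c6∈{4}] r4c6 has the single candidate 4. So r4c6=4.
Step 33. [r1c1∈{6}] nothing but 6 survives at r1c1, so r1c1=6.
Step 34. [r7c9∈{4}] r7c9's peers cover all but 4 ⇒ r7c9=4.

Answer: 6 4 3 9 5 7 8 2 1 / 7 2 8 1 4 6 3 5 9 / 5 9 1 2 8 3 7 4 6 / 3 5 7 6 1 4 9 8 2 / 1 8 4 3 2 9 6 7 5 / 2 6 9 8 7 5 4 1 3 / 8 7 6 5 3 2 1 9 4 / 9 1 2 4 6 8 5 3 7 / 4 3 5 7 9 1 2 6 8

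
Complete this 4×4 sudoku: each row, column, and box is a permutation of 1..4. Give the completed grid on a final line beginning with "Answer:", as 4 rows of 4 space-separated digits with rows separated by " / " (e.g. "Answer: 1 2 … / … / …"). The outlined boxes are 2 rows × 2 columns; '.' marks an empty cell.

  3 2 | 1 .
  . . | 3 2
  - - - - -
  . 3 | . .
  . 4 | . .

Step 1. [r3c3∈{2,4}] in col 3, 4 fits only at r3c3, so r3c3=4.
Step 2. [r3c4∈{1}] r3c4's peers cover all but 1 ⇒ r3c4=1.
Step 3. [r4c1∈{1,2}] in row 4, 1 fits only at r4c1 ⇒ r4c1=1.
Step 4. [r4c4∈{3}] nothing but 3 survives at r4c4. So r4c4=3.
Step 5. [r3c1∈{2}] r3c1 has the single candidate 2, so r3c1=2.
Step 6. [r1c4∈{4}] nothing but 4 survives at r1c4, so r1c4=4.
Step 7. [r2c1∈{4}] r2c1 has the single candidate 4. So r2c1=4.
Step 8. [r2c2∈{1}] only 1 remains possible at r2c2. So r2c2=1.
Step 9. [r4c3∈{2}] nothing but 2 survives at r4c3 ⇒ r4c3=2.

Answer: 3 2 1 4 / 4 1 3 2 / 2 3 4 1 / 1 4 2 3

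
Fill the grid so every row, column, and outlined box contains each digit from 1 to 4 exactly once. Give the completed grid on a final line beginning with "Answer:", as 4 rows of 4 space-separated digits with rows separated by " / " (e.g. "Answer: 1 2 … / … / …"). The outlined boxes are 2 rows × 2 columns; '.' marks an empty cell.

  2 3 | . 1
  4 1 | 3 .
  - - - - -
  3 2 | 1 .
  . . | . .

Step 1. [r4c2∈{4}] r4c2's peers cover all but 4. So r4c2=4.
Step 2. [r2c4∈{2}] nothing but 2 survives at r2c4. So r2c4=2.
Step 3. [r1c3∈{4}] r1c3's peers cover all but 4, so r1c3=4.
Step 4. [r4c1∈{1}] r4c1's peers cover all but 1, so r4c1=1.
Step 5. [r4c4∈{3}] nothing but 3 survives at r4c4, so r4c4=3.
Step 6. [r3c4∈{4}] r3c4's peers cover all but 4. So r3c4=4.
Step 7. [r4c3∈{2}] r4c3 is down to just 2, so r4c3=2.

Answer: 2 3 4 1 / 4 1 3 2 / 3 2 1 4 / 1 4 2 3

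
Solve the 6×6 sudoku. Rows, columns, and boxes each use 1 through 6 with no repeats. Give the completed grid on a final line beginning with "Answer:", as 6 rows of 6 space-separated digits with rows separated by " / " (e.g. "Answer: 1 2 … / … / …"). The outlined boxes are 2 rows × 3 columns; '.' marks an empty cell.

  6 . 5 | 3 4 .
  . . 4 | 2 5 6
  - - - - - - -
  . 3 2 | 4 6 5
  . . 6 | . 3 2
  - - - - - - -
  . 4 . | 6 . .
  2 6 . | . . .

Step 1. [r6c5∈{1}] only 1 remains possible at r6c5 ⇒ r6c5=1.
Step 2. [r3c1∈{1}] r3c1 has the single candidate 1 ⇒ r3c1=1.
Step 3. [r5c6∈{3}] r5c6 is down to just 3. So r5c6=3.
Step 4. [r4c1∈{4,5}] row 4 places 4 nowhere but r4c1, so r4c1=4.
Step 5. [r1c2∈{1,2}] r1c2 is the only open cell in row 1 admitting 2. So r1c2=2.
Step 6. [r5c3∈{1}] nothing but 1 survives at r5c3, so r5c3=1.
Step 7. [r6c4∈{5}] r6c4 has the single candidate 5, so r6c4=5.
Step 8. [r4c2∈{5}] only 5 remains possible at r4c2 ⇒ r4c2=5.
Step 9. [r2c2∈{1}] r2c2's peers cover all but 1. So r2c2=1.
Step 10. [r4c4∈{1}] r4c4 is down to just 1. So r4c4=1.
Step 11. [r6c6∈{4}] nothing but 4 survives at r6c6 ⇒ r6c6=4.
Step 12. [r5c5∈{2}] nothing but 2 survives at r5c5. So r5c5=2.
Step 13. [r2c1∈{3}] nothing but 3 survives at r2c1 ⇒ r2c1=3.
Step 14. [r1c6∈{1}] r1c6 is down to just 1 ⇒ r1c6=1.
Step 15. [r6c3∈{3}] r6c3 has the single candidate 3, so r6c3=3.
Step 16. [r5c1∈{5}] only 5 remains possible at r5c1 ⇒ r5c1=5.

Answer: 6 2 5 3 4 1 / 3 1 4 2 5 6 / 1 3 2 4 6 5 / 4 5 6 1 3 2 / 5 4 1 6 2 3 / 2 6 3 5 1 4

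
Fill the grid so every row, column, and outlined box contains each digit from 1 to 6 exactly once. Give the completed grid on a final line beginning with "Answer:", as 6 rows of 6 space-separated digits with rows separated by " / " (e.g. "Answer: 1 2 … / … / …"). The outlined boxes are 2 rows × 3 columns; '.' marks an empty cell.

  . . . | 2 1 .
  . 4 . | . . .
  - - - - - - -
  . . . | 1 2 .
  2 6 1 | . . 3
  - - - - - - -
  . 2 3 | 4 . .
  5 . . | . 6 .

Step 1. [r2c4∈{3,5,6}] across col 4, 6 lands solely at r2c4. So r2c4=6.
Step 2. [r2c6∈{5}] nothing but 5 survives at r2c6, so r2c6=5.
Step 3. [r3c1∈{3,4}] r3c1 is the only open cell in col 1 admitting 4. So r3c1=4.
Step 4. [r3c3∈{5}] r3c3's peers cover all but 5, so r3c3=5.
Step 5. [r2c1∈{1,3}] across row 2, 1 lands solely at r2c1, so r2c1=1.
Step 6. [r1c1∈{3,6}] r1c1 is the only open cell in col 1 admitting 3. So r1c1=3.
Step 7. [r5c6∈{1}] nothing but 1 survives at r5c6, so r5c6=1.
Step 8. [r4c4∈{5}] r4c4 has the single candidate 5, so r4c4=5.
Step 9. [r6c2∈{1}] r6c2 has the single candidate 1, so r6c2=1.
Step 10. [r1c2∈{5}] only 5 remains possible at r1c2, so r1c2=5.
Step 11. [r4c5∈{4}] r4c5's peers cover all but 4. So r4c5=4.
Step 12. [r2c5∈{3}] r2c5's peers cover all but 3 ⇒ r2c5=3.
Step 13. [r6c3∈{4}] nothing but 4 survives at r6c3 ⇒ r6c3=4.
Step 14. [r5c5∈{5}] r5c5 has the single candidate 5. So r5c5=5.
Step 15. [r6c6∈{2}] only 2 remains possible at r6c6, so r6c6=2.
Step 16. [r2c3∈{2}] only 2 remains possible at r2c3. So r2c3=2.
Step 17. [r1c3∈{6}] nothing but 6 survives at r1c3 ⇒ r1c3=6.
Step 18. [r3c2∈{3}] only 3 remains possible at r3c2, so r3c2=3.
Step 19. [r3c6∈{6}] r3c6 is down to just 6. So r3c6=6.
Step 20. [r5c1∈{6}] r5c1's peers cover all but 6. So r5c1=6.
Step 21. [r6c4∈{3}] only 3 remains possible at r6c4. So r6c4=3.
Step 22. [r1c6∈{4}] only 4 remains possible at r1c6. So r1c6=4.

Answer: 3 5 6 2 1 4 / 1 4 2 6 3 5 / 4 3 5 1 2 6 / 2 6 1 5 4 3 / 6 2 3 4 5 1 / 5 1 4 3 6 2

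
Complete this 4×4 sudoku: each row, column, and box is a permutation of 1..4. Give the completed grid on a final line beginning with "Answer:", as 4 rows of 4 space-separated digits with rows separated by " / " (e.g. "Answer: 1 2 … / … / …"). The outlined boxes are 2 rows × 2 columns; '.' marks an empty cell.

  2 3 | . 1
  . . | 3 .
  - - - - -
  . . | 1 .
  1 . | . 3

Step 1. [r2c1∈{4}] nothing but 4 survives at r2c1. So r2c1=4.
Step 2. [r3c4∈{2,4}] across col 4, 4 lands solely at r3c4, so r3c4=4.
Step 3. [r4c2∈{2,4}] 4 has one home in row 4: r4c2, so r4c2=4.
Step 4. [r2c4∈{2}] only 2 remains possible at r2c4. So r2c4=2.
Step 5. [r3c2∈{2}] only 2 remains possible at r3c2. So r3c2=2.
Step 6. [r2c2∈{1}] only 1 remains possible at r2c2. So r2c2=1.
Step 7. [r1c3∈{4}] r1c3 has the single candidate 4, so r1c3=4.
Step 8. [r3c1∈{3}] r3c1's peers cover all but 3, so r3c1=3.
Step 9. [r4c3∈{2}] r4c3 is down to just 2. So r4c3=2.

Answer: 2 3 4 1 / 4 1 3 2 / 3 2 1 4 / 1 4 2 3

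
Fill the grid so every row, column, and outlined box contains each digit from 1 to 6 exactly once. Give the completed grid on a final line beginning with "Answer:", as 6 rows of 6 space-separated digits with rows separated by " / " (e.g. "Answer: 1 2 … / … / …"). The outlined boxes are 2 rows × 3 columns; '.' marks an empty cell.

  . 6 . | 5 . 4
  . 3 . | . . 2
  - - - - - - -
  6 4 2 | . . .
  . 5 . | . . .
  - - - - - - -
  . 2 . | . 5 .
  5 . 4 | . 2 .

Step 1. [r1c3∈{1}] r1c3 has the single candidate 1, so r1c3=1.
Step 2. [r4c3∈{3}] r4c3 is down to just 3. So r4c3=3.
Step 3. [r5c4∈{1,3,4,6}] across row 5, 4 lands solely at r5c4 ⇒ r5c4=4.
Step 4. [r4c1∈{1}] nothing but 1 survives at r4c1 ⇒ r4c1=1.
Step 5. [r5c6∈{1,3,6}] across row 5, 1 lands solely at r5c6, so r5c6=1.
Step 6. [r4c6∈{6}] only 6 remains possible at r4c6, so r4c6=6.
Step 7. [r6c6∈{3}] only 3 remains possible at r6c6 ⇒ r6c6=3.
Step 8. [r3c4∈{1,3}] across col 4, 3 lands solely at r3c4, so r3c4=3.
Step 9. [r2c4∈{1,6}] r2c4 is the only open cell in col 4 admitting 1. So r2c4=1.
Step 10. [r4c4∈{2}] r4c4 has the single candidate 2 ⇒ r4c4=2.
Step 11. [r3c6∈{5}] r3c6 is down to just 5. So r3c6=5.
Step 12. [r6c4∈{6}] nothing but 6 survives at r6c4 ⇒ r6c4=6.
Step 13. [r5c1∈{3}] r5c1 is down to just 3. So r5c1=3.
Step 14. [r5c3∈{6}] r5c3's peers cover all but 6, so r5c3=6.
Step 15. [r1c1∈{2}] only 2 remains possible at r1c1, so r1c1=2.
Step 16. [r2c5∈{6}] nothing but 6 survives at r2c5 ⇒ r2c5=6.
Step 17. [r1c5∈{3}] r1c5 has the single candidate 3 ⇒ r1c5=3.
Step 18. [r3c5∈{1}] r3c5's peers cover all but 1, so r3c5=1.
Step 19. [r2c3∈{5}] r2c3 has the single candidate 5, so r2c3=5.
Step 20. [r2c1∈{4}] nothing but 4 survives at r2c1. So r2c1=4.
Step 21. [r4c5∈{4}] only 4 remains possible at r4c5. So r4c5=4.
Step 22. [r6c2∈{1}] r6c2's peers cover all but 1, so r6c2=1.

Answer: 2 6 1 5 3 4 / 4 3 5 1 6 2 / 6 4 2 3 1 5 / 1 5 3 2 4 6 / 3 2 6 4 5 1 / 5 1 4 6 2 3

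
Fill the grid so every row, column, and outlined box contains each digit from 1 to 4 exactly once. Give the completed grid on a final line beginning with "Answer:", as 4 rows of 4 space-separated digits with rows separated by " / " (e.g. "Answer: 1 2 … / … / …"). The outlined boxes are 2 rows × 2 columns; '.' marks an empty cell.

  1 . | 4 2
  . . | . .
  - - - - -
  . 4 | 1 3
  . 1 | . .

Step 1. [r1c2∈{3}] r1c2 is down to just 3, so r1c2=3.
Step 2. [r3c1∈{2}] r3c1 is down to just 2. So r3c1=2.
Step 3. [r2c1∈{4}] only 4 remains possible at r2c1, so r2c1=4.
Step 4. [r4c1∈{3}] r4c1 has the single candidate 3. So r4c1=3.
Step 5. [r4c4∈{4}] r4c4's peers cover all but 4, so r4c4=4.
Step 6. [r2c3∈{3}] r2c3 is down to just 3, so r2c3=3.
Step 7. [r4c3∈{2}] only 2 remains possible at r4c3. So r4c3=2.
Step 8. [r2c4∈{1}] r2c4's peers cover all but 1. So r2c4=1.
Step 9. [r2c2∈{2}] r2c2 is down to just 2, so r2c2=2.

Answer: 1 3 4 2 / 4 2 3 1 / 2 4 1 3 / 3 1 2 4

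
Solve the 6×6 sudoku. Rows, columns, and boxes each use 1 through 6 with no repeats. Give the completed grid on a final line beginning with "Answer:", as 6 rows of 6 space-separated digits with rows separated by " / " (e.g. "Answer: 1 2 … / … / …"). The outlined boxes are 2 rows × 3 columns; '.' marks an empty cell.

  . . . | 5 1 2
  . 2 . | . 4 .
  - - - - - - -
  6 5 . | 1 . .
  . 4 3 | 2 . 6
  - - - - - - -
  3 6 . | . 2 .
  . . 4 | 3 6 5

Step 1. [r2c1∈{1,5}] in col 1, 5 fits only at r2c1 ⇒ r2c1=5.
Step 2. [r3c6∈{3,4}] row 3 places 4 nowhere but r3c6, so r3c6=4.
Step 3. [r2c3∈{1,6}] 1 has one home in row 2: r2c3 ⇒ r2c3=1.
Step 4. [r4c1∈{1}] r4c1 has the single candidate 1. So r4c1=1.
Step 5. [r6c1∈{2}] nothing but 2 survives at r6c1, so r6c1=2.
Step 6. [r2c6∈{3}] r2c6 has the single candidate 3 ⇒ r2c6=3.
Step 7. [r5c6∈{1}] r5c6 is down to just 1 ⇒ r5c6=1.
Step 8. [r1c2∈{3}] r1c2 has the single candidate 3 ⇒ r1c2=3.
Step 9. [r1c1∈{4}] r1c1 has the single candidate 4, so r1c1=4.
Step 10. [r5c4∈{4}] only 4 remains possible at r5c4. So r5c4=4.
Step 11. [r5c3∈{5}] r5c3 has the single candidate 5 ⇒ r5c3=5.
Step 12. [r1c3∈{6}] r1c3's peers cover all but 6, so r1c3=6.
Step 13. [r3c5∈{3}] nothing but 3 survives at r3c5 ⇒ r3c5=3.
Step 14. [r2c4∈{6}] r2c4's peers cover all but 6. So r2c4=6.
Step 15. [r4c5∈{5}] r4c5's peers cover all but 5 ⇒ r4c5=5.
Step 16. [r6c2∈{1}] nothing but 1 survives at r6c2 ⇒ r6c2=1.
Step 17. [r3c3∈{2}] r3c3's peers cover all but 2 ⇒ r3c3=2.

Answer: 4 3 6 5 1 2 / 5 2 1 6 4 3 / 6 5 2 1 3 4 / 1 4 3 2 5 6 / 3 6 5 4 2 1 / 2 1 4 3 6 5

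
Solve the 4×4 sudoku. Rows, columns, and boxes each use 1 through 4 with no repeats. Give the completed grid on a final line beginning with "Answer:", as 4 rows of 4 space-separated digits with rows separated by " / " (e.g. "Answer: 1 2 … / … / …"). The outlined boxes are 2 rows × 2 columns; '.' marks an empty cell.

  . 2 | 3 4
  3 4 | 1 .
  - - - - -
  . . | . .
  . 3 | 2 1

Step 1. [r3c1∈{1,2,4}] across row 3, 2 lands solely at r3c1, so r3c1=2.
Step 2. [r3c4∈{3}] only 3 remains possible at r3c4. So r3c4=3.
Step 3. [r4c1∈{4}] r4c1 is down to just 4 ⇒ r4c1=4.
Step 4. [r3c3∈{4}] r3c3 has the single candidate 4 ⇒ r3c3=4.
Step 5. [r2c4∈{2}] nothing but 2 survives at r2c4. So r2c4=2.
Step 6. [r3c2∈{1}] r3c2's peers cover all but 1. So r3c2=1.
Step 7. [r1c1∈{1}] r1c1's peers cover all but 1 ⇒ r1c1=1.

Answer: 1 2 3 4 / 3 4 1 2 / 2 1 4 3 / 4 3 2 1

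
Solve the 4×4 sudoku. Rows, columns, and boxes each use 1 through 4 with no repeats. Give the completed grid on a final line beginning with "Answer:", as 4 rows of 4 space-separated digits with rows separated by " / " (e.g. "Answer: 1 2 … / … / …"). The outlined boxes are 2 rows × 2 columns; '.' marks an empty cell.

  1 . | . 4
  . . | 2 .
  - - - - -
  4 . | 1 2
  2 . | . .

Step 1. [r1c3∈{3}] r1c3's peers cover all but 3 ⇒ r1c3=3.
Step 2. [r3c2∈{3}] nothing but 3 survives at r3c2. So r3c2=3.
Step 3. [r2c4∈{1}] r2c4 has the single candidate 1 ⇒ r2c4=1.
Step 4. [r1c2∈{2}] r1c2 is down to just 2 ⇒ r1c2=2.
Step 5. [r4c4∈{3}] r4c4 has the single candidate 3. So r4c4=3.
Step 6. [r2c2∈{4}] only 4 remains possible at r2c2 ⇒ r2c2=4.
Step 7. [r4c3∈{4}] only 4 remains possible at r4c3, so r4c3=4.
Step 8. [r4c2∈{1}] r4c2 is down to just 1. So r4c2=1.
Step 9. [r2c1∈{3}] r2c1 has the single candidate 3. So r2c1=3.

Answer: 1 2 3 4 / 3 4 2 1 / 4 3 1 2 / 2 1 4 3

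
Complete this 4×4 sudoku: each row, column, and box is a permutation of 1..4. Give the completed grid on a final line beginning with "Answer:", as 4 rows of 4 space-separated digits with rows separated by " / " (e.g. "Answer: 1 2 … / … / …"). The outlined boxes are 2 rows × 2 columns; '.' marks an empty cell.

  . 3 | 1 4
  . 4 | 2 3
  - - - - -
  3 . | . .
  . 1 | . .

Step 1. [r3c2∈{2}] nothing but 2 survives at r3c2 ⇒ r3c2=2.
Step 2. [r4c3∈{3,4}] 3 has one home in row 4: r4c3, so r4c3=3.
Step 3. [r4c4∈{2}] r4c4 is down to just 2, so r4c4=2.
Step 4. [r1c1∈{2}] r1c1 has the single candidate 2 ⇒ r1c1=2.
Step 5. [r3c4∈{1}] nothing but 1 survives at r3c4, so r3c4=1.
Step 6. [r3c3∈{4}] nothing but 4 survives at r3c3, so r3c3=4.
Step 7. [r2c1∈{1}] only 1 remains possible at r2c1 ⇒ r2c1=1.
Step 8. [r4c1∈{4}] r4c1's peers cover all but 4 ⇒ r4c1=4.

Answer: 2 3 1 4 / 1 4 2 3 / 3 2 4 1 / 4 1 3 2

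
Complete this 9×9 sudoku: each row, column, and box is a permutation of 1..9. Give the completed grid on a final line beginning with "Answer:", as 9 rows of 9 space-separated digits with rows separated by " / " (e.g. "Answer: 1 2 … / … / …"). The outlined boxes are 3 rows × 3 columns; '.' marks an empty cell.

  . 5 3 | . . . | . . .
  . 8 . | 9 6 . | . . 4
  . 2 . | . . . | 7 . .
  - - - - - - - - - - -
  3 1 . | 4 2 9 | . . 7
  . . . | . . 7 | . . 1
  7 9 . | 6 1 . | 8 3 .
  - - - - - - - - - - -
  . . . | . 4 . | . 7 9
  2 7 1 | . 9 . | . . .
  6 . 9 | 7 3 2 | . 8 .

Step 1. [r6c6∈{5}] r6c6's peers cover all but 5 ⇒ r6c6=5.
Step 2. [r7c7∈{1,2,3,5,6}] row 7 places 2 nowhere but r7c7. So r7c7=2.
Step 3. [r2c1∈{1}] only 1 remains possible at r2c1. So r2c1=1.
Step 4. [r5c2∈{4,6}] in col 2, 6 fits only at r5c2. So r5c2=6.
Step 5. [r5c5∈{8}] r5c5 has the single candidate 8, so r5c5=8.
Step 6. [r9c9∈{5}] nothing but 5 survives at r9c9 ⇒ r9c9=5.
Step 7. [r6c3∈{2,4}] r6c3 is the only open cell in row 6 admitting 4 ⇒ r6c3=4.
Step 8. [r5c1∈{5}] only 5 remains possible at r5c1. So r5c1=5.
Step 9. [r1c4∈{1,2,8}] in col 4, 2 fits only at r1c4 ⇒ r1c4=2.
Step 10. [r7c6∈{1,6,8}] row 7 places 6 nowhere but r7c6. So r7c6=6.
Step 11. [r8c6∈{8}] only 8 remains possible at r8c6, so r8c6=8.
Step 12. [r3c4∈{1,3,5,8}] col 4 places 8 nowhere but r3c4, so r3c4=8.
Step 13. [r9c7∈{1,4}] 1 has one home in row 9: r9c7, so r9c7=1.
Step 14. [r3c3∈{6}] r3c3 has the single candidate 6, so r3c3=6.
Step 15. [r3c9∈{3}] r3c9 is down to just 3, so r3c9=3.
Step 16. [r2c7∈{5}] r2c7 is down to just 5, so r2c7=5.
Step 17. [r4c7∈{6}] r4c7's peers cover all but 6 ⇒ r4c7=6.
Step 18. [r1c7∈{9}] only 9 remains possible at r1c7, so r1c7=9.
Step 19. [r3c8∈{1}] r3c8's peers cover all but 1. So r3c8=1.
Step 20. [r8c9∈{6}] r8c9 is down to just 6. So r8c9=6.
Step 21. [r5c8∈{2,4,9}] r5c8 is the only open cell in row 5 admitting 9. So r5c8=9.
Step 22. [r1c1∈{4}] nothing but 4 survives at r1c1 ⇒ r1c1=4.
Step 23. [r7c3∈{5,8}] in col 3, 5 fits only at r7c3. So r7c3=5.
Step 24. [r5c7∈{4}] only 4 remains possible at r5c7. So r5c7=4.
Step 25. [r3c5∈{5}] r3c5 has the single candidate 5. So r3c5=5.
Step 26. [r1c5∈{7}] r1c5 has the single candidate 7 ⇒ r1c5=7.
Step 27. [r2c6∈{3}] r2c6's peers cover all but 3, so r2c6=3.
Step 28. [r6c9∈{2}] r6c9's peers cover all but 2, so r6c9=2.
Step 29. [r3c1∈{9}] r3c1 has the single candidate 9, so r3c1=9.
Step 30. [r7c2∈{3}] only 3 remains possible at r7c2. So r7c2=3.
Step 31. [r1c8∈{6}] nothing but 6 survives at r1c8. So r1c8=6.
Step 32. [r9c2∈{4}] r9c2's peers cover all but 4 ⇒ r9c2=4.
Step 33. [r8c8∈{4}] nothing but 4 survives at r8c8, so r8c8=4.
Step 34. [r8c4∈{5}] r8c4's peers cover all but 5, so r8c4=5.
Step 35. [r1c9∈{8}] r1c9 is down to just 8, so r1c9=8.
Step 36. [r4c3∈{8}] r4c3 has the single candidate 8. So r4c3=8.
Step 37. [r8c7∈{3}] only 3 remains possible at r8c7 ⇒ r8c7=3.
Step 38. [r7c1∈{8}] r7c1 is down to just 8, so r7c1=8.
Step 39. [r2c8∈{2}] r2c8's peers cover all but 2, so r2c8=2.
Step 40. [r4c8∈{5}] only 5 remains possible at r4c8, so r4c8=5.
Step 41. [r5c4∈{3}] r5c4 has the single candidate 3. So r5c4=3.
Step 42. [r2c3∈{7}] only 7 remains possible at r2c3 ⇒ r2c3=7.
Step 43. [r3c6∈{4}] r3c6's peers cover all but 4 ⇒ r3c6=4.
Step 44. [r1c6∈{1}] only 1 remains possible at r1c6, so r1c6=1.
Step 45. [r5c3∈{2}] r5c3 is down to just 2, so r5c3=2.
Step 46. [r7c4∈{1}] only 1 remains possible at r7c4. So r7c4=1.

Answer: 4 5 3 2 7 1 9 6 8 / 1 8 7 9 6 3 5 2 4 / 9 2 6 8 5 4 7 1 3 / 3 1 8 4 2 9 6 5 7 / 5 6 2 3 8 7 4 9 1 / 7 9 4 6 1 5 8 3 2 / 8 3 5 1 4 6 2 7 9 / 2 7 1 5 9 8 3 4 6 / 6 4 9 7 3 2 1 8 5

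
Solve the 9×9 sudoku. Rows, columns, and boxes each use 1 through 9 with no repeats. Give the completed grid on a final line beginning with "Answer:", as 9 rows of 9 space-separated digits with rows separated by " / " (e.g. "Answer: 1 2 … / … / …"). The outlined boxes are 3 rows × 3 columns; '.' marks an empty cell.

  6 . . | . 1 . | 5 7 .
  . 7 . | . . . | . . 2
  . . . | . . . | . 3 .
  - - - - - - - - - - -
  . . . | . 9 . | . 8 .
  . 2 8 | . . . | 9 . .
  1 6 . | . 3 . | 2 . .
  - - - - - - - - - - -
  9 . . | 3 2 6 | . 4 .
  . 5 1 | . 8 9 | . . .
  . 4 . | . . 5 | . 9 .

Step 1. [r9c5∈{7}] r9c5's peers cover all but 7, so r9c5=7.
Step 2. [r6c3∈{4,5,7,9}] across row 6, 9 lands solely at r6c3, so r6c3=9.
Step 3. [r2c4∈{4,5,6,8,9}] in row 2, 9 fits only at r2c4, so r2c4=9.
Step 4. [r7c9∈{1,5,7,8}] in row 7, 5 fits only at r7c9 ⇒ r7c9=5.
Step 5. [r7c7∈{1,7,8}] in row 7, 1 fits only at r7c7, so r7c7=1.
Step 6. [r4c2∈{3}] r4c2 has the single candidate 3 ⇒ r4c2=3.
Step 7. [r5c9∈{1,3,4,6,7}] r5c9 is the only open cell in row 5 admitting 3. So r5c9=3.
Step 8. [r8c4∈{4}] nothing but 4 survives at r8c4. So r8c4=4.
Step 9. [r9c3∈{2,3,6}] across col 3, 6 lands solely at r9c3, so r9c3=6.
Step 10. [r9c9∈{8}] r9c9 is down to just 8 ⇒ r9c9=8.
Step 11. [r2c8∈{1,6}] in row 2, 1 fits only at r2c8. So r2c8=1.
Step 12. [r4c9∈{1,4,6,7}] r4c9 is the only open cell in col 9 admitting 1 ⇒ r4c9=1.
Step 13. [r9c1∈{2,3}] r9c1 is the only open cell in row 9 admitting 2, so r9c1=2.
Step 14. [r5c6∈{1,4,7}] 1 has one home in col 6: r5c6. So r5c6=1.
Step 15. [r8c1∈{3,7}] in box 7, 3 fits only at r8c1. So r8c1=3.
Step 16. [r7c2∈{8}] r7c2's peers cover all but 8. So r7c2=8.
Step 17. [r6c8∈{5}] r6c8 has the single candidate 5, so r6c8=5.
Step 18. [r5c8∈{6}] r5c8's peers cover all but 6 ⇒ r5c8=6.
Step 19. [r4c4∈{2,5,6,7}] 6 has one home in row 4: r4c4. So r4c4=6.
Step 20. [r4c6∈{2,4,7}] r4c6 is the only open cell in row 4 admitting 2. So r4c6=2.
Step 21. [r1c2∈{9}] r1c2's peers cover all but 9 ⇒ r1c2=9.
Step 22. [r1c9∈{4}] r1c9 is down to just 4, so r1c9=4.
Step 23. [r6c6∈{4,7,8}] 4 has one home in row 6: r6c6, so r6c6=4.
Step 24. [r5c1∈{4,5,7}] row 5 places 4 nowhere but r5c1. So r5c1=4.
Step 25. [r5c4∈{5,7}] across row 5, 7 lands solely at r5c4, so r5c4=7.
Step 26. [r3c4∈{2,5,8}] col 4 places 5 nowhere but r3c4 ⇒ r3c4=5.
Step 27. [r4c1∈{5,7}] across col 1, 7 lands solely at r4c1 ⇒ r4c1=7.
Step 28. [r3c1∈{8}] r3c1 has the single candidate 8 ⇒ r3c1=8.
Step 29. [r3c7∈{6}] only 6 remains possible at r3c7. So r3c7=6.
Step 30. [r3c5∈{4}] only 4 remains possible at r3c5. So r3c5=4.
Step 31. [r1c4∈{2,8}] r1c4 is the only open cell in col 4 admitting 2, so r1c4=2.
Step 32. [r1c6∈{3,8}] in row 1, 8 fits only at r1c6 ⇒ r1c6=8.
Step 33. [r2c3∈{3,4,5}] r2c3 is the only open cell in row 2 admitting 4, so r2c3=4.
Step 34. [r8c9∈{6,7}] across row 8, 6 lands solely at r8c9, so r8c9=6.
Step 35. [r2c7∈{8}] nothing but 8 survives at r2c7 ⇒ r2c7=8.
Step 36. [r8c8∈{2}] r8c8's peers cover all but 2 ⇒ r8c8=2.
Step 37. [r4c3∈{5}] nothing but 5 survives at r4c3 ⇒ r4c3=5.
Step 38. [r3c2∈{1}] only 1 remains possible at r3c2 ⇒ r3c2=1.
Step 39. [r8c7∈{7}] r8c7 is down to just 7 ⇒ r8c7=7.
Step 40. [r6c9∈{7}] nothing but 7 survives at r6c9. So r6c9=7.
Step 41. [r2c1∈{5}] r2c1's peers cover all but 5, so r2c1=5.
Step 42. [r3c6∈{7}] only 7 remains possible at r3c6. So r3c6=7.
Step 43. [r3c9∈{9}] only 9 remains possible at r3c9, so r3c9=9.
Step 44. [r2c6∈{3}] nothing but 3 survives at r2c6 ⇒ r2c6=3.
Step 45. [r6c4∈{8}] only 8 remains possible at r6c4, so r6c4=8.
Step 46. [r2c5∈{6}] r2c5 is down to just 6, so r2c5=6.
Step 47. [r5c5∈{5}] only 5 remains possible at r5c5, so r5c5=5.
Step 48. [r1c3∈{3}] only 3 remains possible at r1c3. So r1c3=3.
Step 49. [r4c7∈{4}] only 4 remains possible at r4c7. So r4c7=4.
Step 50. [r9c7∈{3}] nothing but 3 survives at r9c7. So r9c7=3.
Step 51. [r7c3∈{7}] nothing but 7 survives at r7c3, so r7c3=7.
Step 52. [r9c4∈{1}] r9c4 is down to just 1, so r9c4=1.
Step 53. [r3c3∈{2}] only 2 remains possible at r3c3, so r3c3=2.

Answer: 6 9 3 2 1 8 5 7 4 / 5 7 4 9 6 3 8 1 2 / 8 1 2 5 4 7 6 3 9 / 7 3 5 6 9 2 4 8 1 / 4 2 8 7 5 1 9 6 3 / 1 6 9 8 3 4 2 5 7 / 9 8 7 3 2 6 1 4 5 / 3 5 1 4 8 9 7 2 6 / 2 4 6 1 7 5 3 9 8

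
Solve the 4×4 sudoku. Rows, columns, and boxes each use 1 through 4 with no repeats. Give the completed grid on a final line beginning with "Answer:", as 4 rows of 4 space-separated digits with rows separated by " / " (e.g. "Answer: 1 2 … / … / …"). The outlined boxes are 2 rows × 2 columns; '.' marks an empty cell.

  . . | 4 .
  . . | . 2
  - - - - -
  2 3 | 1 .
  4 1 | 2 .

Step 1. [r2c3∈{3}] r2c3 has the single candidate 3 ⇒ r2c3=3.
Step 2. [r1c1∈{1,3}] row 1 places 3 nowhere but r1c1, so r1c1=3.
Step 3. [r1c2∈{2}] r1c2 has the single candidate 2, so r1c2=2.
Step 4. [r3c4∈{4}] only 4 remains possible at r3c4 ⇒ r3c4=4.
Step 5. [r4c4∈{3}] only 3 remains possible at r4c4, so r4c4=3.
Step 6. [r2c1∈{1}] r2c1 is down to just 1 ⇒ r2c1=1.
Step 7. [r1c4∈{1}] only 1 remains possible at r1c4. So r1c4=1.
Step 8. [r2c2∈{4}] only 4 remains possible at r2c2. So r2c2=4.

Answer: 3 2 4 1 / 1 4 3 2 / 2 3 1 4 / 4 1 2 3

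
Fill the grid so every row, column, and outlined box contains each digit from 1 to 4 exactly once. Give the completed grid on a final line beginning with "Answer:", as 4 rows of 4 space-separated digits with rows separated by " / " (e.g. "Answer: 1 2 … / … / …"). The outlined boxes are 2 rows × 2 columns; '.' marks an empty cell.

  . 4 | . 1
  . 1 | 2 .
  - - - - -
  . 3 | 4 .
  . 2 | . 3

Step 1. [r4c1∈{1,4}] row 4 places 4 nowhere but r4c1. So r4c1=4.
Step 2. [r1c1∈{2,3}] r1c1 is the only open cell in row 1 admitting 2, so r1c1=2.
Step 3. [r1c3∈{3}] only 3 remains possible at r1c3, so r1c3=3.
Step 4. [r3c1∈{1}] r3c1 has the single candidate 1, so r3c1=1.
Step 5. [r3c4∈{2}] only 2 remains possible at r3c4. So r3c4=2.
Step 6. [r4c3∈{1}] r4c3's peers cover all but 1, so r4c3=1.
Step 7. [r2c1∈{3}] r2c1 has the single candidate 3 ⇒ r2c1=3.
Step 8. [r2c4∈{4}] r2c4 has the single candidate 4 ⇒ r2c4=4.

Answer: 2 4 3 1 / 3 1 2 4 / 1 3 4 2 / 4 2 1 3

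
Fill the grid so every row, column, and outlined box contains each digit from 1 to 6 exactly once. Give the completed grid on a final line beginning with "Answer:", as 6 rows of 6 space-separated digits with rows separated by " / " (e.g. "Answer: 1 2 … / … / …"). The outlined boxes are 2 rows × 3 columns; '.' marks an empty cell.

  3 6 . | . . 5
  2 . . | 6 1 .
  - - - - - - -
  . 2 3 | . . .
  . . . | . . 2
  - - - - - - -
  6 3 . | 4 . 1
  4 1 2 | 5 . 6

Step 1. [r4c3∈{1,4,5,6}] col 3 places 6 nowhere but r4c3 ⇒ r4c3=6.
Step 2. [r3c6∈{4}] only 4 remains possible at r3c6, so r3c6=4.
Step 3. [r1c5∈{2,4}] 4 has one home in col 5: r1c5 ⇒ r1c5=4.
Step 4. [r4c2∈{4,5}] across row 4, 4 lands solely at r4c2 ⇒ r4c2=4.
Step 5. [r3c4∈{1}] only 1 remains possible at r3c4. So r3c4=1.
Step 6. [r3c1∈{5}] nothing but 5 survives at r3c1. So r3c1=5.
Step 7. [r4c5∈{3,5}] across row 4, 5 lands solely at r4c5 ⇒ r4c5=5.
Step 8. [r5c3∈{5}] r5c3's peers cover all but 5, so r5c3=5.
Step 9. [r2c2∈{5}] nothing but 5 survives at r2c2. So r2c2=5.
Step 10. [r2c6∈{3}] nothing but 3 survives at r2c6. So r2c6=3.
Step 11. [r2c3∈{4}] r2c3's peers cover all but 4 ⇒ r2c3=4.
Step 12. [r3c5∈{6}] r3c5's peers cover all but 6 ⇒ r3c5=6.
Step 13. [r5c5∈{2}] only 2 remains possible at r5c5 ⇒ r5c5=2.
Step 14. [r6c5∈{3}] r6c5 has the single candidate 3. So r6c5=3.
Step 15. [r4c1∈{1}] r4c1 is down to just 1, so r4c1=1.
Step 16. [r4c4∈{3}] r4c4 is down to just 3. So r4c4=3.
Step 17. [r1c3∈{1}] r1c3 is down to just 1 ⇒ r1c3=1.
Step 18. [r1c4∈{2}] r1c4 has the single candidate 2, so r1c4=2.

Answer: 3 6 1 2 4 5 / 2 5 4 6 1 3 / 5 2 3 1 6 4 / 1 4 6 3 5 2 / 6 3 5 4 2 1 / 4 1 2 5 3 6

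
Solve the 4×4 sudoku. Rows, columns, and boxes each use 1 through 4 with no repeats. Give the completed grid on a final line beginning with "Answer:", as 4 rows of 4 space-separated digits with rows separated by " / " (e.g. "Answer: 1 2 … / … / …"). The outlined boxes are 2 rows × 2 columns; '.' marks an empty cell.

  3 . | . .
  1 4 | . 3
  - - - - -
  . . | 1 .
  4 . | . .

Step 1. [r1c2∈{2}] r1c2 is down to just 2 ⇒ r1c2=2.
Step 2. [r4c3∈{2,3}] 3 has one home in col 3: r4c3 ⇒ r4c3=3.
Step 3. [r3c4∈{2,4}] across row 3, 4 lands solely at r3c4 ⇒ r3c4=4.
Step 4. [r4c2∈{1}] r4c2 has the single candidate 1. So r4c2=1.
Step 5. [r4c4∈{2}] r4c4's peers cover all but 2, so r4c4=2.
Step 6. [r1c3∈{4}] r1c3 has the single candidate 4 ⇒ r1c3=4.
Step 7. [r3c1∈{2}] r3c1 has the single candidate 2. So r3c1=2.
Step 8. [r1c4∈{1}] r1c4 is down to just 1. So r1c4=1.
Step 9. [r3c2∈{3}] nothing but 3 survives at r3c2. So r3c2=3.
Step 10. [r2c3∈{2}] r2c3 is down to just 2, so r2c3=2.

Answer: 3 2 4 1 / 1 4 2 3 / 2 3 1 4 / 4 1 3 2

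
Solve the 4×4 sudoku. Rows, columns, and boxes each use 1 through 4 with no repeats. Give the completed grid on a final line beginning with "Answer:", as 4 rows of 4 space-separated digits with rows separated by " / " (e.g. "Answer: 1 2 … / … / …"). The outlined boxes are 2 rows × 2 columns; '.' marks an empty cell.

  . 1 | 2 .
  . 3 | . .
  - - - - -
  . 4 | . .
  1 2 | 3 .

Step 1. [r2c3∈{1,4}] col 3 places 4 nowhere but r2c3 ⇒ r2c3=4.
Step 2. [r3c3∈{1}] r3c3 has the single candidate 1. So r3c3=1.
Step 3. [r2c4∈{1}] only 1 remains possible at r2c4 ⇒ r2c4=1.
Step 4. [r1c1∈{4}] only 4 remains possible at r1c1, so r1c1=4.
Step 5. [r1c4∈{3}] r1c4 is down to just 3, so r1c4=3.
Step 6. [r2c1∈{2}] r2c1 has the single candidate 2. So r2c1=2.
Step 7. [r4c4∈{4}] r4c4 is down to just 4. So r4c4=4.
Step 8. [r3c1∈{3}] nothing but 3 survives at r3c1 ⇒ r3c1=3.
Step 9. [r3c4∈{2}] r3c4's peers cover all but 2 ⇒ r3c4=2.

Answer: 4 1 2 3 / 2 3 4 1 / 3 4 1 2 / 1 2 3 4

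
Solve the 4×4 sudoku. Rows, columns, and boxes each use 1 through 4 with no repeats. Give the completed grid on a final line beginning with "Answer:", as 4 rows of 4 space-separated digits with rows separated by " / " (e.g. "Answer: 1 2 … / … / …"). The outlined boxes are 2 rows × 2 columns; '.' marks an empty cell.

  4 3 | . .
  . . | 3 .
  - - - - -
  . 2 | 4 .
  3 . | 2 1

Step 1. [r2c1∈{1,2}] r2c1 is the only open cell in col 1 admitting 2, so r2c1=2.
Step 2. [r3c4∈{3}] only 3 remains possible at r3c4. So r3c4=3.
Step 3. [r3c1∈{1}] r3c1 has the single candidate 1. So r3c1=1.
Step 4. [r1c4∈{2}] r1c4 is down to just 2, so r1c4=2.
Step 5. [r4c2∈{4}] nothing but 4 survives at r4c2. So r4c2=4.
Step 6. [r2c4∈{4}] r2c4's peers cover all but 4 ⇒ r2c4=4.
Step 7. [r1c3∈{1}] only 1 remains possible at r1c3, so r1c3=1.
Step 8. [r2c2∈{1}] nothing but 1 survives at r2c2, so r2c2=1.

Answer: 4 3 1 2 / 2 1 3 4 / 1 2 4 3 / 3 4 2 1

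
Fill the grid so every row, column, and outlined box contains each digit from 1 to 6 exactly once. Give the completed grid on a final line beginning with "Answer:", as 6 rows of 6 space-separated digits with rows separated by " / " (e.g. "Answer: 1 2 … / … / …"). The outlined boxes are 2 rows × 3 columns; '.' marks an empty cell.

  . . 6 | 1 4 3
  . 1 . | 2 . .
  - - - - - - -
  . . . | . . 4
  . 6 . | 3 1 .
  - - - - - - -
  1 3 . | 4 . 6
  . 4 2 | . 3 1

Step 1. [r5c3∈{5}] only 5 remains possible at r5c3 ⇒ r5c3=5.
Step 2. [r2c6∈{5}] r2c6 is down to just 5. So r2c6=5.
Step 3. [r3c5∈{2,5,6}] col 5 places 5 nowhere but r3c5. So r3c5=5.
Step 4. [r3c2∈{2}] nothing but 2 survives at r3c2. So r3c2=2.
Step 5. [r4c1∈{4,5}] row 4 places 5 nowhere but r4c1, so r4c1=5.
Step 6. [r3c1∈{3}] r3c1's peers cover all but 3, so r3c1=3.
Step 7. [r4c3∈{4}] only 4 remains possible at r4c3, so r4c3=4.
Step 8. [r3c3∈{1}] r3c3's peers cover all but 1, so r3c3=1.
Step 9. [r2c1∈{4}] r2c1 is down to just 4 ⇒ r2c1=4.
Step 10. [r6c4∈{5}] nothing but 5 survives at r6c4, so r6c4=5.
Step 11. [r5c5∈{2}] r5c5 has the single candidate 2, so r5c5=2.
Step 12. [r6c1∈{6}] r6c1 has the single candidate 6, so r6c1=6.
Step 13. [r1c1∈{2}] only 2 remains possible at r1c1, so r1c1=2.
Step 14. [r2c3∈{3}] only 3 remains possible at r2c3. So r2c3=3.
Step 15. [r4c6∈{2}] r4c6's peers cover all but 2. So r4c6=2.
Step 16. [r1c2∈{5}] only 5 remains possible at r1c2 ⇒ r1c2=5.
Step 17. [r3c4∈{6}] nothing but 6 survives at r3c4 ⇒ r3c4=6.
Step 18. [r2c5∈{6}] r2c5's peers cover all but 6, so r2c5=6.

Answer: 2 5 6 1 4 3 / 4 1 3 2 6 5 / 3 2 1 6 5 4 / 5 6 4 3 1 2 / 1 3 5 4 2 6 / 6 4 2 5 3 1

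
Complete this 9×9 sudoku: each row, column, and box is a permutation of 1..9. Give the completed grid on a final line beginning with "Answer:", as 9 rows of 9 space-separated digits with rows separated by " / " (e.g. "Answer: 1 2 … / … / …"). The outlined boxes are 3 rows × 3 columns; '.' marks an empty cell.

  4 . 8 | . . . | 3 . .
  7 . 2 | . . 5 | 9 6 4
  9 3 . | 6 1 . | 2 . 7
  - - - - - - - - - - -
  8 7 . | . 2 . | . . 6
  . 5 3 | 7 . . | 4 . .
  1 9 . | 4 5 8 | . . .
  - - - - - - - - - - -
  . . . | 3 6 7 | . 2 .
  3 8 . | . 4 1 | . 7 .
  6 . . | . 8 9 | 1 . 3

Step 1. [r7c1∈{5}] nothing but 5 survives at r7c1, so r7c1=5.
Step 2. [r5c5∈{9}] r5c5 has the single candidate 9. So r5c5=9.
Step 3. [r4c8∈{1,3,5,9}] in row 4, 9 fits only at r4c8, so r4c8=9.
Step 4. [r9c8∈{4,5}] col 8 places 4 nowhere but r9c8 ⇒ r9c8=4.
Step 5. [r7c3∈{1,4,9}] r7c3 is the only open cell in col 3 admitting 1 ⇒ r7c3=1.
Step 6. [r8c4∈{2,5}] in row 8, 2 fits only at r8c4. So r8c4=2.
Step 7. [r3c8∈{5,8}] across row 3, 8 lands solely at r3c8 ⇒ r3c8=8.
Step 8. [r5c9∈{1,2,8}] row 5 places 8 nowhere but r5c9, so r5c9=8.
Step 9. [r1c9∈{1,5}] in col 9, 1 fits only at r1c9. So r1c9=1.
Step 10. [r8c9∈{5,9}] in col 9, 5 fits only at r8c9. So r8c9=5.
Step 11. [r2c2∈{1}] only 1 remains possible at r2c2 ⇒ r2c2=1.
Step 12. [r5c6∈{6}] r5c6 is down to just 6. So r5c6=6.
Step 13. [r6c8∈{3}] only 3 remains possible at r6c8 ⇒ r6c8=3.
Step 14. [r4c6∈{3}] only 3 remains possible at r4c6, so r4c6=3.
Step 15. [r1c2∈{6}] r1c2's peers cover all but 6. So r1c2=6.
Step 16. [r1c8∈{5}] nothing but 5 survives at r1c8, so r1c8=5.
Step 17. [r1c6∈{2}] r1c6's peers cover all but 2. So r1c6=2.
Step 18. [r9c2∈{2}] r9c2 has the single candidate 2. So r9c2=2.
Step 19. [r7c7∈{8}] r7c7's peers cover all but 8 ⇒ r7c7=8.
Step 20. [r4c3∈{4}] nothing but 4 survives at r4c3. So r4c3=4.
Step 21. [r1c4∈{9}] r1c4's peers cover all but 9, so r1c4=9.
Step 22. [r8c7∈{6}] only 6 remains possible at r8c7. So r8c7=6.
Step 23. [r9c4∈{5}] only 5 remains possible at r9c4. So r9c4=5.
Step 24. [r1c5∈{7}] only 7 remains possible at r1c5, so r1c5=7.
Step 25. [r6c3∈{6}] only 6 remains possible at r6c3. So r6c3=6.
Step 26. [r3c3∈{5}] r3c3's peers cover all but 5 ⇒ r3c3=5.
Step 27. [r6c7∈{7}] only 7 remains possible at r6c7 ⇒ r6c7=7.
Step 28. [r3c6∈{4}] only 4 remains possible at r3c6, so r3c6=4.
Step 29. [r5c1∈{2}] nothing but 2 survives at r5c1 ⇒ r5c1=2.
Step 30. [r4c7∈{5}] r4c7 has the single candidate 5, so r4c7=5.
Step 31. [r4c4∈{1}] r4c4 is down to just 1. So r4c4=1.
Step 32. [r7c9∈{9}] r7c9's peers cover all but 9 ⇒ r7c9=9.
Step 33. [r2c5∈{3}] only 3 remains possible at r2c5 ⇒ r2c5=3.
Step 34. [r8c3∈{9}] only 9 remains possible at r8c3, so r8c3=9.
Step 35. [r6c9∈{2}] only 2 remains possible at r6c9, so r6c9=2.
Step 36. [r2c4∈{8}] only 8 remains possible at r2c4, so r2c4=8.
Step 37. [r9c3∈{7}] r9c3's peers cover all but 7, so r9c3=7.
Step 38. [r5c8∈{1}] r5c8's peers cover all but 1 ⇒ r5c8=1.
Step 39. [r7c2∈{4}] r7c2 has the single candidate 4, so r7c2=4.

Answer: 4 6 8 9 7 2 3 5 1 / 7 1 2 8 3 5 9 6 4 / 9 3 5 6 1 4 2 8 7 / 8 7 4 1 2 3 5 9 6 / 2 5 3 7 9 6 4 1 8 / 1 9 6 4 5 8 7 3 2 / 5 4 1 3 6 7 8 2 9 / 3 8 9 2 4 1 6 7 5 / 6 2 7 5 8 9 1 4 3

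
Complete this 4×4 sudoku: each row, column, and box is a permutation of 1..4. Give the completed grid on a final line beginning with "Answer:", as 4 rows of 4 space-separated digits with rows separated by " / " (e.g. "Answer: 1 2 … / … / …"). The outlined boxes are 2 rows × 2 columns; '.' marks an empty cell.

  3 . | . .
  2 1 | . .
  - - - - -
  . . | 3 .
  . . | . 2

Step 1. [r2c3∈{4}] r2c3's peers cover all but 4, so r2c3=4.
Step 2. [r3c4∈{1,4}] r3c4 is the only open cell in col 4 admitting 4. So r3c4=4.
Step 3. [r4c1∈{1,4}] 4 has one home in col 1: r4c1. So r4c1=4.
Step 4. [r4c3∈{1}] r4c3's peers cover all but 1, so r4c3=1.
Step 5. [r1c3∈{2}] only 2 remains possible at r1c3 ⇒ r1c3=2.
Step 6. [r1c4∈{1}] r1c4 is down to just 1 ⇒ r1c4=1.
Step 7. [r3c1∈{1}] r3c1's peers cover all but 1, so r3c1=1.
Step 8. [r1c2∈{4}] only 4 remains possible at r1c2. So r1c2=4.
Step 9. [r4c2∈{3}] only 3 remains possible at r4c2, so r4c2=3.
Step 10. [r3c2∈{2}] r3c2 is down to just 2. So r3c2=2.
Step 11. [r2c4∈{3}] only 3 remains possible at r2c4 ⇒ r2c4=3.

Answer: 3 4 2 1 / 2 1 4 3 / 1 2 3 4 / 4 3 1 2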